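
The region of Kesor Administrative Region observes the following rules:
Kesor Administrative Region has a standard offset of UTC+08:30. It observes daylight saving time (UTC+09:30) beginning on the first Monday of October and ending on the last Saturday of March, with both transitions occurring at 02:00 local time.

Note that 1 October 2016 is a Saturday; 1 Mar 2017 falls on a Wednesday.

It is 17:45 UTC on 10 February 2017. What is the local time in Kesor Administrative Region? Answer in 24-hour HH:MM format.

03:15

1 October 2016 is a Saturday, so the first Monday is October 3.
1 March 2017 is a Wednesday, so Saturdays fall on 4, 11, 18, 25; the last is March 25.
At the standard offset (UTC+08:30), 17:45 UTC + 8h30m = 02:15 Kesor Administrative Region standard time (rolling into the next day, 11 February 2017).
The standard-time date in Kesor Administrative Region, 11 February 2017, lies within the daylight-saving period (3 October 2016 – 25 March 2017), so Kesor Administrative Region is on daylight time, UTC+09:30.
17:45 UTC + 9h30m = 03:15 local (rolling into the next day, 11 February 2017).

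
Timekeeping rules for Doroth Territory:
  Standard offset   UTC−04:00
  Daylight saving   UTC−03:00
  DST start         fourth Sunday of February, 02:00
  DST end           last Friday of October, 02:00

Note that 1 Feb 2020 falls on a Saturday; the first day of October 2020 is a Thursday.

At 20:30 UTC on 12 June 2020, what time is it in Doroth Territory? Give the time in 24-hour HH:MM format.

17:30

1 February 2020 is a Saturday, so the first Sunday is February 2 and the fourth is February 23.
1 October 2020 is a Thursday, so Fridays fall on 2, 9, 16, 23, 30; the last is October 30.
At the standard offset (UTC−04:00), 20:30 UTC − 4h = 16:30 Doroth Territory standard time.
Daylight saving runs 23 February – 30 October; the standard-time date in Doroth Territory, 12 June 2020, is inside that window, so Doroth Territory is at UTC−03:00.
20:30 UTC − 3h = 17:30 local.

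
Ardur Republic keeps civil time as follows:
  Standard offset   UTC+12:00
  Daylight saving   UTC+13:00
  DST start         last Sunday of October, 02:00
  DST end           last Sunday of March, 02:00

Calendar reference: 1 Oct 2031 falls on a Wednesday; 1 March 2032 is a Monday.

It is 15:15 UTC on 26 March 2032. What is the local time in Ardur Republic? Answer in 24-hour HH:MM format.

04:15

1 October 2031 is a Wednesday, so Sundays fall on 5, 12, 19, 26; the last is October 26.
1 March 2032 is a Monday, so Sundays fall on 7, 14, 21, 28; the last is March 28.
At the standard offset (UTC+12:00), 15:15 UTC + 12h = 03:15 Ardur Republic standard time (rolling into the next day, 27 March 2032).
Daylight saving runs 26 October 2031 – 28 March 2032; the standard-time date in Ardur Republic, 27 March 2032, is inside that window, so Ardur Republic is at UTC+13:00.
15:15 UTC + 13h = 04:15 local (rolling into the next day, 27 March 2032).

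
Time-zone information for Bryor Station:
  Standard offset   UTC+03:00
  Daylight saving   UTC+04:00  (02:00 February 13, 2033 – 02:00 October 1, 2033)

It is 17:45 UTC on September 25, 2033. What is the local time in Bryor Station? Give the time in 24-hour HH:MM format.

At the standard offset (UTC+03:00), 17:45 UTC + 3h = 20:45 Bryor Station standard time.
Daylight saving runs 13 February – 1 October; the standard-time date in Bryor Station, September 25, 2033, is inside that window, so Bryor Station is at UTC+04:00.
17:45 UTC + 4h = 21:45 local.

21:45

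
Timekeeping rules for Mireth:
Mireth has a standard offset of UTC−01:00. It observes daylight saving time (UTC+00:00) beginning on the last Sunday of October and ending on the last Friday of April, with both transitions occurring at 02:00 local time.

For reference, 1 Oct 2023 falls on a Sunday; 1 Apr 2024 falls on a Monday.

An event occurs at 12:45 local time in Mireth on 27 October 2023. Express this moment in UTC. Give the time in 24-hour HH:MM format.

13:45

1 October 2023 is a Sunday, so Sundays fall on 1, 8, 15, 22, 29; the last is October 29.
1 April 2024 is a Monday, so Fridays fall on 5, 12, 19, 26; the last is April 26.
Daylight saving runs 29 October 2023 – 26 April 2024; 27 October 2023 is outside that window, so Mireth is on standard time at UTC−01:00.
12:45 local + 1h = 13:45 UTC.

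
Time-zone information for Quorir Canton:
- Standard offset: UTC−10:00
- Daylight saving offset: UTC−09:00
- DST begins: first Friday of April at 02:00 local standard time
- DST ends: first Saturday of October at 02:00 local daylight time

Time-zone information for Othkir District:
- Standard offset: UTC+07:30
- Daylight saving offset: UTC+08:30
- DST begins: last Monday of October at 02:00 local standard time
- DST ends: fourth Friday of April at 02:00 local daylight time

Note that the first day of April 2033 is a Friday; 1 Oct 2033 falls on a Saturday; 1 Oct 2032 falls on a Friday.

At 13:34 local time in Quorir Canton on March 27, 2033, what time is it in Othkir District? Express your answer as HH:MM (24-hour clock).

08:04

1 April 2033 is a Friday, so the first Friday is April 1.
1 October 2033 is a Saturday, so the first Saturday is October 1.
Daylight saving runs 1 April – 1 October; March 27, 2033 is outside that window, so Quorir Canton is on standard time at UTC−10:00.
13:34 Quorir Canton + 10h = 23:34 UTC.
1 October 2032 is a Friday, so Mondays fall on 4, 11, 18, 25; the last is October 25.
1 April 2033 is a Friday, so the first Friday is April 1 and the fourth is April 22.
At the standard offset (UTC+07:30), 23:34 UTC + 7h30m = 07:04 Othkir District standard time (rolling into the next day, 28 March 2033).
Daylight saving runs 25 October 2032 – 22 April 2033; the standard-time date in Othkir District, March 28, 2033, is inside that window, so Othkir District is at UTC+08:30.
23:34 UTC + 8h30m = 08:04 Othkir District (rolling into the next day, 28 March 2033).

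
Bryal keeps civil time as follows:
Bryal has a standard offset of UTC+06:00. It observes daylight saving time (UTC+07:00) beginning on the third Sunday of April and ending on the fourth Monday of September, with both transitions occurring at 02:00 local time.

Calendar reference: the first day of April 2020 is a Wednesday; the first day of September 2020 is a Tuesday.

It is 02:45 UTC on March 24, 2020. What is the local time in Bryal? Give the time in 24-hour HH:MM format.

1 April 2020 is a Wednesday, so the first Sunday is April 5 and the third is April 19.
1 September 2020 is a Tuesday, so the first Monday is September 7 and the fourth is September 28.
At the standard offset (UTC+06:00), 02:45 UTC + 6h = 08:45 Bryal standard time.
Daylight saving runs 19 April – 28 September; the standard-time date in Bryal, March 24, 2020, is outside that window, so Bryal is on standard time at UTC+06:00.
02:45 UTC + 6h = 08:45 local.

08:45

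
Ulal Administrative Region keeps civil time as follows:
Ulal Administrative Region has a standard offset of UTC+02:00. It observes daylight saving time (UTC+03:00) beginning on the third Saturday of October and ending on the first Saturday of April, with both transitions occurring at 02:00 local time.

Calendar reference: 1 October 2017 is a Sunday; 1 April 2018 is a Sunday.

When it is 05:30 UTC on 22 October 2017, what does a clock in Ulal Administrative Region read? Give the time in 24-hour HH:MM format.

08:30

1 October 2017 is a Sunday, so the first Saturday is October 7 and the third is October 21.
1 April 2018 is a Sunday, so the first Saturday is April 7.
At the standard offset (UTC+02:00), 05:30 UTC + 2h = 07:30 Ulal Administrative Region standard time.
The standard-time date in Ulal Administrative Region, 22 October 2017, falls between 21 October 2017 and 7 April 2018, so daylight saving is in effect and Ulal Administrative Region is at UTC+03:00.
05:30 UTC + 3h = 08:30 local.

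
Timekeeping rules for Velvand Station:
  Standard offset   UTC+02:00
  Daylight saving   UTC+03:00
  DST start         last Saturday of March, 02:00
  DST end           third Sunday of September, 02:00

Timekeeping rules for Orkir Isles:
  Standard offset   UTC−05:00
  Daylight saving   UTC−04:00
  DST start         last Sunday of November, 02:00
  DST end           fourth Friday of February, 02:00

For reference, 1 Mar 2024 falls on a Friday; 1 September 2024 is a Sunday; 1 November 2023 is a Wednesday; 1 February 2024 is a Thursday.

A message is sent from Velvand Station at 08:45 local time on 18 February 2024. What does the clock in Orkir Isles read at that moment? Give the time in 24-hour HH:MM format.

02:45

1 March 2024 is a Friday, so Saturdays fall on 2, 9, 16, 23, 30; the last is March 30.
1 September 2024 is a Sunday, so the first Sunday is September 1 and the third is September 15.
18 February 2024 is outside the daylight-saving period (30 March – 15 September), so Velvand Station is on standard time, UTC+02:00.
08:45 Velvand Station − 2h = 06:45 UTC.
1 November 2023 is a Wednesday, so Sundays fall on 5, 12, 19, 26; the last is November 26.
1 February 2024 is a Thursday, so the first Friday is February 2 and the fourth is February 23.
At the standard offset (UTC−05:00), 06:45 UTC − 5h = 01:45 Orkir Isles standard time.
Daylight saving runs 26 November 2023 – 23 February 2024; the standard-time date in Orkir Isles, 18 February 2024, is inside that window, so Orkir Isles is at UTC−04:00.
06:45 UTC − 4h = 02:45 Orkir Isles.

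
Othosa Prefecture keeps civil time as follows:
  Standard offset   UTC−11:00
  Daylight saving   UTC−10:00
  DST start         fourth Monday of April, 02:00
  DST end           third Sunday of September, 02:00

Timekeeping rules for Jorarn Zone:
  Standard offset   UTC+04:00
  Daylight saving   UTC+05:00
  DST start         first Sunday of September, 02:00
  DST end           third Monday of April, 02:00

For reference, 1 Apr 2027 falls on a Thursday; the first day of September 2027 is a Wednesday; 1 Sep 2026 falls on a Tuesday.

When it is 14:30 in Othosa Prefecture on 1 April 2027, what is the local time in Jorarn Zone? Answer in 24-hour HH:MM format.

1 April 2027 is a Thursday, so the first Monday is April 5 and the fourth is April 26.
1 September 2027 is a Wednesday, so the first Sunday is September 5 and the third is September 19.
1 April 2027 does not fall between 26 April and 19 September, so daylight saving is not in effect and Othosa Prefecture is at UTC−11:00.
14:30 Othosa Prefecture + 11h = 01:30 UTC (rolling into the next day, 2 April 2027).
1 September 2026 is a Tuesday, so the first Sunday is September 6.
1 April 2027 is a Thursday, so the first Monday is April 5 and the third is April 19.
At the standard offset (UTC+04:00), 01:30 UTC + 4h = 05:30 Jorarn Zone standard time.
Daylight saving runs 6 September 2026 – 19 April 2027; the standard-time date in Jorarn Zone, 2 April 2027, is inside that window, so Jorarn Zone is at UTC+05:00.
01:30 UTC + 5h = 06:30 Jorarn Zone.

06:30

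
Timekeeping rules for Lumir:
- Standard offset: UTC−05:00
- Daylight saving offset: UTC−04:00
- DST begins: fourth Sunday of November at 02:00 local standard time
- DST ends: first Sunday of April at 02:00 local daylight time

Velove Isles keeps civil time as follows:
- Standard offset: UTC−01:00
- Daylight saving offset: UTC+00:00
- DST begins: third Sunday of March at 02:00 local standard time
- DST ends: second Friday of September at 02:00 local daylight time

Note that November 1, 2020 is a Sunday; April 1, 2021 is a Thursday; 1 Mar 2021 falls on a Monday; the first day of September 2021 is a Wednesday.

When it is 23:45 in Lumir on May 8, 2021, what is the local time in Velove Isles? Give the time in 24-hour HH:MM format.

1 November 2020 is a Sunday, so the first Sunday is November 1 and the fourth is November 22.
1 April 2021 is a Thursday, so the first Sunday is April 4.
May 8, 2021 does not fall between 22 November 2020 and 4 April 2021, so daylight saving is not in effect and Lumir is at UTC−05:00.
23:45 Lumir + 5h = 04:45 UTC (rolling into the next day, 9 May 2021).
1 March 2021 is a Monday, so the first Sunday is March 7 and the third is March 21.
1 September 2021 is a Wednesday, so the first Friday is September 3 and the second is September 10.
At the standard offset (UTC−01:00), 04:45 UTC − 1h = 03:45 Velove Isles standard time.
The standard-time date in Velove Isles, May 9, 2021, lies within the daylight-saving period (21 March – 10 September), so Velove Isles is on daylight time, UTC+00:00.
04:45 UTC + 0h = 04:45 Velove Isles.

04:45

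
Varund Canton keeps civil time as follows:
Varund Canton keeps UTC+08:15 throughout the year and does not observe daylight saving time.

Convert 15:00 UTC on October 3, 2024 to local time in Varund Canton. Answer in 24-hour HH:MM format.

Varund Canton has no daylight saving, so its offset is UTC+08:15 year-round.
15:00 UTC + 8h15m = 23:15 local.

23:15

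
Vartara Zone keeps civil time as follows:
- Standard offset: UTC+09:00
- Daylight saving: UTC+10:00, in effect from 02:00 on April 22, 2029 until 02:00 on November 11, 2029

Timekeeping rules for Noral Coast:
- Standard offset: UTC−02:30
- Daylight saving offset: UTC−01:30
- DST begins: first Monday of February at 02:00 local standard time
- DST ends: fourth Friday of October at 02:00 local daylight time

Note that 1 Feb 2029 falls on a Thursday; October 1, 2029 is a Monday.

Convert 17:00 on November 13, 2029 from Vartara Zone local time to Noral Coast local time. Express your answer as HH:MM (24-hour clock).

05:30

November 13, 2029 does not fall between 22 April and 11 November, so daylight saving is not in effect and Vartara Zone is at UTC+09:00.
17:00 Vartara Zone − 9h = 08:00 UTC.
1 February 2029 is a Thursday, so the first Monday is February 5.
1 October 2029 is a Monday, so the first Friday is October 5 and the fourth is October 26.
At the standard offset (UTC−02:30), 08:00 UTC − 2h30m = 05:30 Noral Coast standard time.
The standard-time date in Noral Coast, November 13, 2029, is outside the daylight-saving period (5 February – 26 October), so Noral Coast is on standard time, UTC−02:30.
08:00 UTC − 2h30m = 05:30 Noral Coast.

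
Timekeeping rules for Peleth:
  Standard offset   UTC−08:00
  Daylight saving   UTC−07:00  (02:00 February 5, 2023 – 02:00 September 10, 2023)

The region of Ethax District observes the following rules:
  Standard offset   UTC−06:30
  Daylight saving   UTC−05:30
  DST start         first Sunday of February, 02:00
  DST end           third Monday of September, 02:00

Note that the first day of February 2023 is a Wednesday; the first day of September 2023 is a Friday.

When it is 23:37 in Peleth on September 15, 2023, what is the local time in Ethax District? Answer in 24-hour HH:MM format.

02:07

September 15, 2023 does not fall between 5 February and 10 September, so daylight saving is not in effect and Peleth is at UTC−08:00.
23:37 Peleth + 8h = 07:37 UTC (rolling into the next day, 16 September 2023).
1 February 2023 is a Wednesday, so the first Sunday is February 5.
1 September 2023 is a Friday, so the first Monday is September 4 and the third is September 18.
At the standard offset (UTC−06:30), 07:37 UTC − 6h30m = 01:07 Ethax District standard time.
The standard-time date in Ethax District, September 16, 2023, falls between 5 February and 18 September, so daylight saving is in effect and Ethax District is at UTC−05:30.
07:37 UTC − 5h30m = 02:07 Ethax District.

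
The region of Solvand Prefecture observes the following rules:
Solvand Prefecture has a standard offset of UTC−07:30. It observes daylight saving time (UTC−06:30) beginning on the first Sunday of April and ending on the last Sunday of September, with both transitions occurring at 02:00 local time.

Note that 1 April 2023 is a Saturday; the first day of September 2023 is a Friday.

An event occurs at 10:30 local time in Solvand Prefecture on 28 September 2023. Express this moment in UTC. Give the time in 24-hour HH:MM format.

1 April 2023 is a Saturday, so the first Sunday is April 2.
1 September 2023 is a Friday, so Sundays fall on 3, 10, 17, 24; the last is September 24.
28 September 2023 does not fall between 2 April and 24 September, so daylight saving is not in effect and Solvand Prefecture is at UTC−07:30.
10:30 local + 7h30m = 18:00 UTC.

18:00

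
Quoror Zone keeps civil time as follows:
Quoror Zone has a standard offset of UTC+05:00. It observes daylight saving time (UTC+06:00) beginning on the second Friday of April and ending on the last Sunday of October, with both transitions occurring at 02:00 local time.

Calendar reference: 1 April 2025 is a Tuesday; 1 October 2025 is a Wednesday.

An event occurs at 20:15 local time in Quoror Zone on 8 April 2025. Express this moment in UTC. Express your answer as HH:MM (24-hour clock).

1 April 2025 is a Tuesday, so the first Friday is April 4 and the second is April 11.
1 October 2025 is a Wednesday, so Sundays fall on 5, 12, 19, 26; the last is October 26.
Daylight saving runs 11 April – 26 October; 8 April 2025 is outside that window, so Quoror Zone is on standard time at UTC+05:00.
20:15 local − 5h = 15:15 UTC.

15:15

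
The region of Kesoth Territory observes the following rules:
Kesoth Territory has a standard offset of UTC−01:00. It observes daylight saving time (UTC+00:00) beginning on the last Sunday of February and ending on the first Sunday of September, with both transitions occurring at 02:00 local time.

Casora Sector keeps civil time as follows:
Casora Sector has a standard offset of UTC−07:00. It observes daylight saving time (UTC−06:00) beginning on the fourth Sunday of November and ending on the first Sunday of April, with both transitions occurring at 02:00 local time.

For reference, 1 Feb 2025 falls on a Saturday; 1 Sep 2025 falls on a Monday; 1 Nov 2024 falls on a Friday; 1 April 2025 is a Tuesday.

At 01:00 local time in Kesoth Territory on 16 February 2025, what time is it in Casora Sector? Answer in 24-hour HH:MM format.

1 February 2025 is a Saturday, so Sundays fall on 2, 9, 16, 23; the last is February 23.
1 September 2025 is a Monday, so the first Sunday is September 7.
16 February 2025 is outside the daylight-saving period (23 February – 7 September), so Kesoth Territory is on standard time, UTC−01:00.
01:00 Kesoth Territory + 1h = 02:00 UTC.
1 November 2024 is a Friday, so the first Sunday is November 3 and the fourth is November 24.
1 April 2025 is a Tuesday, so the first Sunday is April 6.
At the standard offset (UTC−07:00), 02:00 UTC − 7h = 19:00 Casora Sector standard time (rolling into the previous day, 15 February 2025).
The standard-time date in Casora Sector, 15 February 2025, falls between 24 November 2024 and 6 April 2025, so daylight saving is in effect and Casora Sector is at UTC−06:00.
02:00 UTC − 6h = 20:00 Casora Sector (rolling into the previous day, 15 February 2025).

20:00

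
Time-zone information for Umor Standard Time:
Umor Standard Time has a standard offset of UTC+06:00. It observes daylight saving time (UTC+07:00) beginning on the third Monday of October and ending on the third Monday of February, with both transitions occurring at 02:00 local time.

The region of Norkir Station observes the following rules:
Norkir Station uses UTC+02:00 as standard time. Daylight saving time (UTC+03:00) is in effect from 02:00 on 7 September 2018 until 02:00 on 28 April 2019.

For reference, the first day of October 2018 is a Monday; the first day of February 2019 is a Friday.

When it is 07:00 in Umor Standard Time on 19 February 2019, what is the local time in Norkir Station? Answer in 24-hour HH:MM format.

04:00

1 October 2018 is a Monday, so the first Monday is October 1 and the third is October 15.
1 February 2019 is a Friday, so the first Monday is February 4 and the third is February 18.
Daylight saving runs 15 October 2018 – 18 February 2019; 19 February 2019 is outside that window, so Umor Standard Time is on standard time at UTC+06:00.
07:00 Umor Standard Time − 6h = 01:00 UTC.
At the standard offset (UTC+02:00), 01:00 UTC + 2h = 03:00 Norkir Station standard time.
The standard-time date in Norkir Station, 19 February 2019, lies within the daylight-saving period (7 September 2018 – 28 April 2019), so Norkir Station is on daylight time, UTC+03:00.
01:00 UTC + 3h = 04:00 Norkir Station.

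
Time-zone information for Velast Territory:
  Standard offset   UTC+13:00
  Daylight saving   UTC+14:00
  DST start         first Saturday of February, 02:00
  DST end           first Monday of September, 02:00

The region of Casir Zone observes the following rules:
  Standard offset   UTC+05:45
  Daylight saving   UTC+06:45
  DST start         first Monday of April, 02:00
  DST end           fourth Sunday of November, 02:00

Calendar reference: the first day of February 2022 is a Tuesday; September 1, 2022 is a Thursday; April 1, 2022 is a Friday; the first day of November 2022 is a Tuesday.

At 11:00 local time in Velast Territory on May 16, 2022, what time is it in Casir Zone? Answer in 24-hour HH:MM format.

03:45

1 February 2022 is a Tuesday, so the first Saturday is February 5.
1 September 2022 is a Thursday, so the first Monday is September 5.
May 16, 2022 lies within the daylight-saving period (5 February – 5 September), so Velast Territory is on daylight time, UTC+14:00.
11:00 Velast Territory − 14h = 21:00 UTC (rolling into the previous day, 15 May 2022).
1 April 2022 is a Friday, so the first Monday is April 4.
1 November 2022 is a Tuesday, so the first Sunday is November 6 and the fourth is November 27.
At the standard offset (UTC+05:45), 21:00 UTC + 5h45m = 02:45 Casir Zone standard time (rolling into the next day, 16 May 2022).
The standard-time date in Casir Zone, May 16, 2022, falls between 4 April and 27 November, so daylight saving is in effect and Casir Zone is at UTC+06:45.
21:00 UTC + 6h45m = 03:45 Casir Zone (rolling into the next day, 16 May 2022).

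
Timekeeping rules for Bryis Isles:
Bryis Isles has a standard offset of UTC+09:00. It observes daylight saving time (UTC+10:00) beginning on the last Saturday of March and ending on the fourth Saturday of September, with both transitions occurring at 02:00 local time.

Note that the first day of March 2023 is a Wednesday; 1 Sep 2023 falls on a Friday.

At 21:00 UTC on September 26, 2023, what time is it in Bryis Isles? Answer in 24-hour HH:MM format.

1 March 2023 is a Wednesday, so Saturdays fall on 4, 11, 18, 25; the last is March 25.
1 September 2023 is a Friday, so the first Saturday is September 2 and the fourth is September 23.
At the standard offset (UTC+09:00), 21:00 UTC + 9h = 06:00 Bryis Isles standard time (rolling into the next day, 27 September 2023).
Daylight saving runs 25 March – 23 September; the standard-time date in Bryis Isles, September 27, 2023, is outside that window, so Bryis Isles is on standard time at UTC+09:00.
21:00 UTC + 9h = 06:00 local (rolling into the next day, 27 September 2023).

06:00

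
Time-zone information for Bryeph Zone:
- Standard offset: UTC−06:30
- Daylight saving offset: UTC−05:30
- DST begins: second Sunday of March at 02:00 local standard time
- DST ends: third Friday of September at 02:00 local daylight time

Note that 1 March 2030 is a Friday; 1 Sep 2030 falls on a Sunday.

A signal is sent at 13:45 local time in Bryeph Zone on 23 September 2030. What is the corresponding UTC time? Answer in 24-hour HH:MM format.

1 March 2030 is a Friday, so the first Sunday is March 3 and the second is March 10.
1 September 2030 is a Sunday, so the first Friday is September 6 and the third is September 20.
23 September 2030 is outside the daylight-saving period (10 March – 20 September), so Bryeph Zone is on standard time, UTC−06:30.
13:45 local + 6h30m = 20:15 UTC.

20:15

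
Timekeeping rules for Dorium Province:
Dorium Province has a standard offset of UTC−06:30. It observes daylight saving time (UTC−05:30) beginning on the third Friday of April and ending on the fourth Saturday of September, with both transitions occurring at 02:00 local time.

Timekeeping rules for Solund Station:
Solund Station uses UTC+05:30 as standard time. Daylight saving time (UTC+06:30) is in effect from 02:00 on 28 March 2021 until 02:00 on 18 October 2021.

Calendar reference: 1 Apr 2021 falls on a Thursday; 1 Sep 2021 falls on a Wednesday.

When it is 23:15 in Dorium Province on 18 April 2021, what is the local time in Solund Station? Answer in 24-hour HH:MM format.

11:15

1 April 2021 is a Thursday, so the first Friday is April 2 and the third is April 16.
1 September 2021 is a Wednesday, so the first Saturday is September 4 and the fourth is September 25.
Daylight saving runs 16 April – 25 September; 18 April 2021 is inside that window, so Dorium Province is at UTC−05:30.
23:15 Dorium Province + 5h30m = 04:45 UTC (rolling into the next day, 19 April 2021).
At the standard offset (UTC+05:30), 04:45 UTC + 5h30m = 10:15 Solund Station standard time.
The standard-time date in Solund Station, 19 April 2021, falls between 28 March and 18 October, so daylight saving is in effect and Solund Station is at UTC+06:30.
04:45 UTC + 6h30m = 11:15 Solund Station.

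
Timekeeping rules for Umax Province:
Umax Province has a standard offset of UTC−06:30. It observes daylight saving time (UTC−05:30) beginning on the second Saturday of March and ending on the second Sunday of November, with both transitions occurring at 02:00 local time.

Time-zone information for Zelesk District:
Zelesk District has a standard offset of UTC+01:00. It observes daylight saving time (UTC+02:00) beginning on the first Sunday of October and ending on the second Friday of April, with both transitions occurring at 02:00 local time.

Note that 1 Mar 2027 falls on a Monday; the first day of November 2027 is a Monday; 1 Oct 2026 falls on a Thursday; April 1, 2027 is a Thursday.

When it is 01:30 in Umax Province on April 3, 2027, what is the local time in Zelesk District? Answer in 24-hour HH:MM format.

09:00

1 March 2027 is a Monday, so the first Saturday is March 6 and the second is March 13.
1 November 2027 is a Monday, so the first Sunday is November 7 and the second is November 14.
Daylight saving runs 13 March – 14 November; April 3, 2027 is inside that window, so Umax Province is at UTC−05:30.
01:30 Umax Province + 5h30m = 07:00 UTC.
1 October 2026 is a Thursday, so the first Sunday is October 4.
1 April 2027 is a Thursday, so the first Friday is April 2 and the second is April 9.
At the standard offset (UTC+01:00), 07:00 UTC + 1h = 08:00 Zelesk District standard time.
Daylight saving runs 4 October 2026 – 9 April 2027; the standard-time date in Zelesk District, April 3, 2027, is inside that window, so Zelesk District is at UTC+02:00.
07:00 UTC + 2h = 09:00 Zelesk District.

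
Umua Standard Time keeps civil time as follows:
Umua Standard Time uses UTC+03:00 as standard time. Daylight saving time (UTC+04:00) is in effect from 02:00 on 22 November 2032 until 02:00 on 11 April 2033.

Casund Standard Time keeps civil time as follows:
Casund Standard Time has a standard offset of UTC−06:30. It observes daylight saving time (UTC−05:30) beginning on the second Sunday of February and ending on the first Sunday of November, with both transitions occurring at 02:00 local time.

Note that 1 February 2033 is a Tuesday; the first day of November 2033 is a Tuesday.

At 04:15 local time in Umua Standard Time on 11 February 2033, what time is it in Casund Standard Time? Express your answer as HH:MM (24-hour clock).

11 February 2033 lies within the daylight-saving period (22 November 2032 – 11 April 2033), so Umua Standard Time is on daylight time, UTC+04:00.
04:15 Umua Standard Time − 4h = 00:15 UTC.
1 February 2033 is a Tuesday, so the first Sunday is February 6 and the second is February 13.
1 November 2033 is a Tuesday, so the first Sunday is November 6.
At the standard offset (UTC−06:30), 00:15 UTC − 6h30m = 17:45 Casund Standard Time standard time (rolling into the previous day, 10 February 2033).
The standard-time date in Casund Standard Time, 10 February 2033, does not fall between 13 February and 6 November, so daylight saving is not in effect and Casund Standard Time is at UTC−06:30.
00:15 UTC − 6h30m = 17:45 Casund Standard Time (rolling into the previous day, 10 February 2033).

17:45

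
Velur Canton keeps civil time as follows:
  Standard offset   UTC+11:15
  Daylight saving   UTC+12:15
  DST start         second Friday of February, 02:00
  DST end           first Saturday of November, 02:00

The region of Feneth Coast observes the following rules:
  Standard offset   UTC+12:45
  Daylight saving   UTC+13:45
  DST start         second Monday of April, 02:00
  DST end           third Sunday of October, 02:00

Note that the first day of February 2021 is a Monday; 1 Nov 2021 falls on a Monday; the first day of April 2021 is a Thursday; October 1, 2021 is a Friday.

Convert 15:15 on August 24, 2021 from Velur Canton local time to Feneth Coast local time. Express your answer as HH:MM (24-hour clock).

16:45

1 February 2021 is a Monday, so the first Friday is February 5 and the second is February 12.
1 November 2021 is a Monday, so the first Saturday is November 6.
August 24, 2021 falls between 12 February and 6 November, so daylight saving is in effect and Velur Canton is at UTC+12:15.
15:15 Velur Canton − 12h15m = 03:00 UTC.
1 April 2021 is a Thursday, so the first Monday is April 5 and the second is April 12.
1 October 2021 is a Friday, so the first Sunday is October 3 and the third is October 17.
At the standard offset (UTC+12:45), 03:00 UTC + 12h45m = 15:45 Feneth Coast standard time.
The standard-time date in Feneth Coast, August 24, 2021, lies within the daylight-saving period (12 April – 17 October), so Feneth Coast is on daylight time, UTC+13:45.
03:00 UTC + 13h45m = 16:45 Feneth Coast.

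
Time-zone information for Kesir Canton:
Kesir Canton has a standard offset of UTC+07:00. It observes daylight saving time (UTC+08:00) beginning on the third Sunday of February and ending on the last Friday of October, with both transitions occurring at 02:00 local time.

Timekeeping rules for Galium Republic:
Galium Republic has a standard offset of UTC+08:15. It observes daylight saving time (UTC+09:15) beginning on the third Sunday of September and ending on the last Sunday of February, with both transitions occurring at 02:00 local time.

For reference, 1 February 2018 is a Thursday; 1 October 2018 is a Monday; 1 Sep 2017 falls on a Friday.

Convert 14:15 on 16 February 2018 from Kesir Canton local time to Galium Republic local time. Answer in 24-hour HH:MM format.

1 February 2018 is a Thursday, so the first Sunday is February 4 and the third is February 18.
1 October 2018 is a Monday, so Fridays fall on 5, 12, 19, 26; the last is October 26.
Daylight saving runs 18 February – 26 October; 16 February 2018 is outside that window, so Kesir Canton is on standard time at UTC+07:00.
14:15 Kesir Canton − 7h = 07:15 UTC.
1 September 2017 is a Friday, so the first Sunday is September 3 and the third is September 17.
1 February 2018 is a Thursday, so Sundays fall on 4, 11, 18, 25; the last is February 25.
At the standard offset (UTC+08:15), 07:15 UTC + 8h15m = 15:30 Galium Republic standard time.
The standard-time date in Galium Republic, 16 February 2018, falls between 17 September 2017 and 25 February 2018, so daylight saving is in effect and Galium Republic is at UTC+09:15.
07:15 UTC + 9h15m = 16:30 Galium Republic.

16:30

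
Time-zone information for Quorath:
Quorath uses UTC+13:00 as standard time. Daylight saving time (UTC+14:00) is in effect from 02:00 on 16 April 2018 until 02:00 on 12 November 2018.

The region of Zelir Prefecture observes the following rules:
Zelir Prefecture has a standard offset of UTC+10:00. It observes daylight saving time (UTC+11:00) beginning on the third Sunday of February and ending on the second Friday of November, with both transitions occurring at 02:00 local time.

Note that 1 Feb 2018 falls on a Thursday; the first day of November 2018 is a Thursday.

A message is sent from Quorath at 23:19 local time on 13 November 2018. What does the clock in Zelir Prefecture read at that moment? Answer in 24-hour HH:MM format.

20:19

13 November 2018 is outside the daylight-saving period (16 April – 12 November), so Quorath is on standard time, UTC+13:00.
23:19 Quorath − 13h = 10:19 UTC.
1 February 2018 is a Thursday, so the first Sunday is February 4 and the third is February 18.
1 November 2018 is a Thursday, so the first Friday is November 2 and the second is November 9.
At the standard offset (UTC+10:00), 10:19 UTC + 10h = 20:19 Zelir Prefecture standard time.
The standard-time date in Zelir Prefecture, 13 November 2018, is outside the daylight-saving period (18 February – 9 November), so Zelir Prefecture is on standard time, UTC+10:00.
10:19 UTC + 10h = 20:19 Zelir Prefecture.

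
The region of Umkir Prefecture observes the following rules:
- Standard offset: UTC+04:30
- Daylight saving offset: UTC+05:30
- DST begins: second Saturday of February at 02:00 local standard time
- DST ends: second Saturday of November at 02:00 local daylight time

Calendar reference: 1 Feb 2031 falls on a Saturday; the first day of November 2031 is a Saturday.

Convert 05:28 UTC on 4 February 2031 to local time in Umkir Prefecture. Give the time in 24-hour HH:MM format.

09:58

1 February 2031 is a Saturday, so the first Saturday is February 1 and the second is February 8.
1 November 2031 is a Saturday, so the first Saturday is November 1 and the second is November 8.
At the standard offset (UTC+04:30), 05:28 UTC + 4h30m = 09:58 Umkir Prefecture standard time.
Daylight saving runs 8 February – 8 November; the standard-time date in Umkir Prefecture, 4 February 2031, is outside that window, so Umkir Prefecture is on standard time at UTC+04:30.
05:28 UTC + 4h30m = 09:58 local.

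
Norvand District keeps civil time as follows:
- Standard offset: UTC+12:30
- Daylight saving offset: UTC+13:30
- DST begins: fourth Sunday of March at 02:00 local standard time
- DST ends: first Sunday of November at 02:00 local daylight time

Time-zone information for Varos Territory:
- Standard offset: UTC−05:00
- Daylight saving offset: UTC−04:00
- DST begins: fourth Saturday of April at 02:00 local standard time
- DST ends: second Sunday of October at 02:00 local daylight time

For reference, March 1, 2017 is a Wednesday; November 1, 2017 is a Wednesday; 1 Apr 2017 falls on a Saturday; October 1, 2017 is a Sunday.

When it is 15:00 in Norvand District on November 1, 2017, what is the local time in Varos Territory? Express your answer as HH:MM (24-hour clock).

20:30

1 March 2017 is a Wednesday, so the first Sunday is March 5 and the fourth is March 26.
1 November 2017 is a Wednesday, so the first Sunday is November 5.
Daylight saving runs 26 March – 5 November; November 1, 2017 is inside that window, so Norvand District is at UTC+13:30.
15:00 Norvand District − 13h30m = 01:30 UTC.
1 April 2017 is a Saturday, so the first Saturday is April 1 and the fourth is April 22.
1 October 2017 is a Sunday, so the first Sunday is October 1 and the second is October 8.
At the standard offset (UTC−05:00), 01:30 UTC − 5h = 20:30 Varos Territory standard time (rolling into the previous day, 31 October 2017).
Daylight saving runs 22 April – 8 October; the standard-time date in Varos Territory, October 31, 2017, is outside that window, so Varos Territory is on standard time at UTC−05:00.
01:30 UTC − 5h = 20:30 Varos Territory (rolling into the previous day, 31 October 2017).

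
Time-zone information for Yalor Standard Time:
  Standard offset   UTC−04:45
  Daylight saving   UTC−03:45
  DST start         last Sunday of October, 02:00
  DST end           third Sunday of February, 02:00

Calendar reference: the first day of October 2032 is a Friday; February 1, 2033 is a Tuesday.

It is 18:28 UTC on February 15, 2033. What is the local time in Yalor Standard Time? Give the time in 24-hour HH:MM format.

14:43

1 October 2032 is a Friday, so Sundays fall on 3, 10, 17, 24, 31; the last is October 31.
1 February 2033 is a Tuesday, so the first Sunday is February 6 and the third is February 20.
At the standard offset (UTC−04:45), 18:28 UTC − 4h45m = 13:43 Yalor Standard Time standard time.
The standard-time date in Yalor Standard Time, February 15, 2033, falls between 31 October 2032 and 20 February 2033, so daylight saving is in effect and Yalor Standard Time is at UTC−03:45.
18:28 UTC − 3h45m = 14:43 local.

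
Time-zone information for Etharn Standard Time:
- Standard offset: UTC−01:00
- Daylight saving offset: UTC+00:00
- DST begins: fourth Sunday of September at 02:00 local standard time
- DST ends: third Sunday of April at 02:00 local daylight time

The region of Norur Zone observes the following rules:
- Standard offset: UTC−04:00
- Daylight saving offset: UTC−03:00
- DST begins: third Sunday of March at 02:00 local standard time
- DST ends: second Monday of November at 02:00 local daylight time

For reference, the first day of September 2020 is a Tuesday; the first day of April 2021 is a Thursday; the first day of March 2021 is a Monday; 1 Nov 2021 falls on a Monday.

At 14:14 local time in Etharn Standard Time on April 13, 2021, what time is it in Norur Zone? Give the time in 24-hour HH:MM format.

1 September 2020 is a Tuesday, so the first Sunday is September 6 and the fourth is September 27.
1 April 2021 is a Thursday, so the first Sunday is April 4 and the third is April 18.
Daylight saving runs 27 September 2020 – 18 April 2021; April 13, 2021 is inside that window, so Etharn Standard Time is at UTC+00:00.
14:14 Etharn Standard Time − 0h = 14:14 UTC.
1 March 2021 is a Monday, so the first Sunday is March 7 and the third is March 21.
1 November 2021 is a Monday, so the first Monday is November 1 and the second is November 8.
At the standard offset (UTC−04:00), 14:14 UTC − 4h = 10:14 Norur Zone standard time.
The standard-time date in Norur Zone, April 13, 2021, lies within the daylight-saving period (21 March – 8 November), so Norur Zone is on daylight time, UTC−03:00.
14:14 UTC − 3h = 11:14 Norur Zone.

11:14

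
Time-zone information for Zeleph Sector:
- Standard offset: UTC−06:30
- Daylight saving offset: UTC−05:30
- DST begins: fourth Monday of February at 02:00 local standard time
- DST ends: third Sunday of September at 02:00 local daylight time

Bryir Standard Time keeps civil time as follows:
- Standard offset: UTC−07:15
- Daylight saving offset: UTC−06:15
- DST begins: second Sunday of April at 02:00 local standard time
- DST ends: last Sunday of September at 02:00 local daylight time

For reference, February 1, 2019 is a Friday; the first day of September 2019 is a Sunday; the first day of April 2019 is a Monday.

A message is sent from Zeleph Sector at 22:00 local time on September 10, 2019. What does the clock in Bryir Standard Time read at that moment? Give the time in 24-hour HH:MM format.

21:15

1 February 2019 is a Friday, so the first Monday is February 4 and the fourth is February 25.
1 September 2019 is a Sunday, so the first Sunday is September 1 and the third is September 15.
September 10, 2019 lies within the daylight-saving period (25 February – 15 September), so Zeleph Sector is on daylight time, UTC−05:30.
22:00 Zeleph Sector + 5h30m = 03:30 UTC (rolling into the next day, 11 September 2019).
1 April 2019 is a Monday, so the first Sunday is April 7 and the second is April 14.
1 September 2019 is a Sunday, so Sundays fall on 1, 8, 15, 22, 29; the last is September 29.
At the standard offset (UTC−07:15), 03:30 UTC − 7h15m = 20:15 Bryir Standard Time standard time (rolling into the previous day, 10 September 2019).
The standard-time date in Bryir Standard Time, September 10, 2019, falls between 14 April and 29 September, so daylight saving is in effect and Bryir Standard Time is at UTC−06:15.
03:30 UTC − 6h15m = 21:15 Bryir Standard Time (rolling into the previous day, 10 September 2019).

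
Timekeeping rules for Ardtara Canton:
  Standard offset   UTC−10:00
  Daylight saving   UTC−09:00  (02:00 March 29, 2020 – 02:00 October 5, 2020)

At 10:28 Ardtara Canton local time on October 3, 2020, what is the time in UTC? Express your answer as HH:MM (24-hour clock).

19:28

October 3, 2020 falls between 29 March and 5 October, so daylight saving is in effect and Ardtara Canton is at UTC−09:00.
10:28 local + 9h = 19:28 UTC.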